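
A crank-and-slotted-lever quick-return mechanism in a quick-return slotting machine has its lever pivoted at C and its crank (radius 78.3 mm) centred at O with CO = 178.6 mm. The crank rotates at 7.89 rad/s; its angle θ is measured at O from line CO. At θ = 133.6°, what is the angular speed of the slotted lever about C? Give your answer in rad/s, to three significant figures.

1.48

ω = 7.89 rad/s
Crank pin A relative to C: A = (d + r cosθ, r sinθ); lever angle φ = atan2(r sinθ, d + r cosθ).
Differentiating tanφ: φ̇ = rω(d cosθ + r)/(d² + r² + 2dr cosθ).
d² + r² + 2dr cosθ = |CA|² = 0.018741 m²;  d cosθ + r = -0.044866 m.
|ω_lever| = |0.0783·7.89·-0.044866| / 0.018741 = 1.479 rad/s.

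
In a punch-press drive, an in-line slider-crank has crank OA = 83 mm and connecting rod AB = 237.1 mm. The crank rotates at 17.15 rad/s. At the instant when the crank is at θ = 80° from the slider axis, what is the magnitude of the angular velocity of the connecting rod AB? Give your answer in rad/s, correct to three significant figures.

1.11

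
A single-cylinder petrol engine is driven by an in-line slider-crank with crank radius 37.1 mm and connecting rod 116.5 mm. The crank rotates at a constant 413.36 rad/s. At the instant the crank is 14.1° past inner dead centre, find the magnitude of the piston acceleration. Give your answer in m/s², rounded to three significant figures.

ω = 413.4 rad/s
x(θ) = r cosθ + √(L² − r² sin²θ); with ω constant, a = ω²·d²x/dθ².
d²x/dθ² = −r cosθ − r²(cos2θ)/√u − r⁴ sin²2θ/(4u^{3/2}),  u = L² − r² sin²θ = 0.0134906 m².
Substituting r = 0.0371 m, L = 0.1165 m, θ = 14.1°: d²x/dθ² = -0.046494 m.
a = ω²·d²x/dθ² = (413.4)²·(-0.046494) = -7944.2 m/s²;  |a| = 7944.2 m/s².

7940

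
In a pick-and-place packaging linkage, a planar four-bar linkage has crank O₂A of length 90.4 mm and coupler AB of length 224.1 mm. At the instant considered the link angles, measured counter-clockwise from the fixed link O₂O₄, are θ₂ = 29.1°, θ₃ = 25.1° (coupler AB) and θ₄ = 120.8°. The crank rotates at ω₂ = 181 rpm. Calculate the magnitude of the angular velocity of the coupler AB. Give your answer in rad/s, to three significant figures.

ω₂ = 18.95 rad/s (from 181 rpm).
Differentiating the loop-closure r₂e^{iθ₂}+r₃e^{iθ₃}=r₁+r₄e^{iθ₄} gives r₂ω₂e^{iθ₂}+r₃ω₃e^{iθ₃}=r₄ω₄e^{iθ₄}.
Eliminating the other unknown: ω₃ = r₂ω₂ sin(θ₄−θ₂) / [r₃ sin(θ₃−θ₄)].
Numerator sine = +0.99956; denominator sine = -0.99506.
Result = 0.0904·18.95·(+0.99956) / (0.2241·(-0.99506)) = -7.6806 rad/s; magnitude 7.6806 rad/s.

7.68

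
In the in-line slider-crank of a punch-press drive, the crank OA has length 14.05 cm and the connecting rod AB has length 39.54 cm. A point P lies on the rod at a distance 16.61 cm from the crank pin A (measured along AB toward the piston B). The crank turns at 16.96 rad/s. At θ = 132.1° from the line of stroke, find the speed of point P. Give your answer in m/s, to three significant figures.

1.84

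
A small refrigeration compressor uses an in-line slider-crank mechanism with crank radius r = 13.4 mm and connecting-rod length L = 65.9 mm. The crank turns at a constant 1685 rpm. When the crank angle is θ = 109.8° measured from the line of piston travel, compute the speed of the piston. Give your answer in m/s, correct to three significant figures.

2.07

ω = 2π·1685/60 = 176.5 rad/s
For an in-line slider-crank, x = r cosθ + √(L² − r² sin²θ), so v = −rω sinθ·[1 + r cosθ/√(L² − r² sin²θ)].
With r = 0.0134 m, L = 0.0659 m, θ = 109.8°: √(L² − r² sin²θ) = 0.064683 m.
v = −0.0134·176.5·0.94088·[1 + 0.0134·-0.33874/0.064683] = -2.0686 m/s.
|v| = 2.0686 m/s.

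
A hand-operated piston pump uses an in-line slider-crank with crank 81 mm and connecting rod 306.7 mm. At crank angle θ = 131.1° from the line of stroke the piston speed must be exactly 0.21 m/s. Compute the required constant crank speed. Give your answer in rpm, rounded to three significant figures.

For an in-line slider-crank, |v_piston| = rω|sinθ|·[1 + r cosθ/√(L² − r² sin²θ)].
With r = 0.081 m, L = 0.3067 m, θ = 131.1°: the bracketed kinematic factor |dx/dθ| = 0.050225 m.
ω = v/|dx/dθ| = 0.21/0.050225 = 4.1812 rad/s.
N = 60ω/(2π) = 39.927 rpm.

39.9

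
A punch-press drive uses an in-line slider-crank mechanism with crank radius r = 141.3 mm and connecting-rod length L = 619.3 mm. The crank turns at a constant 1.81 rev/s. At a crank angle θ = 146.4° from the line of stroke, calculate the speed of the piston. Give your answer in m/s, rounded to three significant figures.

ω = 2π·1.81 = 11.37 rad/s
For an in-line slider-crank, x = r cosθ + √(L² − r² sin²θ), so v = −rω sinθ·[1 + r cosθ/√(L² − r² sin²θ)].
With r = 0.1413 m, L = 0.6193 m, θ = 146.4°: √(L² − r² sin²θ) = 0.61434 m.
v = −0.1413·11.37·0.55339·[1 + 0.1413·-0.83292/0.61434] = -0.71891 m/s.
|v| = 0.71891 m/s.

0.719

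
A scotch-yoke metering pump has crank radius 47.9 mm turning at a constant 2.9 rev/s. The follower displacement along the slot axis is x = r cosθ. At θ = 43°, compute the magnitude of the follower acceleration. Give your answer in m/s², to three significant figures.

11.6

ω = 18.22 rad/s (from 2.9 rev/s).
x = r cosθ ⇒ ẍ = −rω² cosθ (ω constant).
|a| = rω²|cosθ| = 0.0479·(18.22)²·|cos 43°| = 11.631 m/s².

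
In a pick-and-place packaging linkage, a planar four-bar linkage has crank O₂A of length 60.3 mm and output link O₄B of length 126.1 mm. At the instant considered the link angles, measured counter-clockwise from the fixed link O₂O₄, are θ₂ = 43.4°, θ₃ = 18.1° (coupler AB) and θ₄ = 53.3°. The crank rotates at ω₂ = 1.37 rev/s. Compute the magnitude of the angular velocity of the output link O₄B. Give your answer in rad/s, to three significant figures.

3.05

ω₂ = 8.608 rad/s (from 1.37 rev/s).
Differentiating the loop-closure r₂e^{iθ₂}+r₃e^{iθ₃}=r₁+r₄e^{iθ₄} gives r₂ω₂e^{iθ₂}+r₃ω₃e^{iθ₃}=r₄ω₄e^{iθ₄}.
Eliminating the other unknown: ω₄ = r₂ω₂ sin(θ₂−θ₃) / [r₄ sin(θ₄−θ₃)].
Numerator sine = +0.42736; denominator sine = +0.57643.
Result = 0.0603·8.608·(+0.42736) / (0.1261·(+0.57643)) = +3.0517 rad/s; magnitude 3.0517 rad/s.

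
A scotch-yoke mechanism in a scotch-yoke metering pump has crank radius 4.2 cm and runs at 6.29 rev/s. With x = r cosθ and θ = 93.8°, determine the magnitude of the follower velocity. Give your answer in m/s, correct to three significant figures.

ω = 39.52 rad/s (from 6.29 rev/s).
x = r cosθ ⇒ ẋ = −rω sinθ.
|v| = rω|sinθ| = 0.042·39.52·|sin 93.8°| = 1.6562 m/s.

1.66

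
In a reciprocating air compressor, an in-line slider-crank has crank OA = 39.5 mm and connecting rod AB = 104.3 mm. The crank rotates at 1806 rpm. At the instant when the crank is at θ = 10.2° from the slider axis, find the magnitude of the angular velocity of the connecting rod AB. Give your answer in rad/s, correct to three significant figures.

ω = 189.1 rad/s (converted from 1806 rpm).
The rod makes angle φ with the slider axis where L sinφ = r sinθ; differentiating, L cosφ·φ̇ = r ω cosθ.
L cosφ = √(L² − r² sin²θ) = 0.10407 m.
|ω_rod| = r ω |cosθ| / √(L² − r² sin²θ) = 0.0395·189.1·0.98420/0.10407 = 70.651 rad/s.

70.7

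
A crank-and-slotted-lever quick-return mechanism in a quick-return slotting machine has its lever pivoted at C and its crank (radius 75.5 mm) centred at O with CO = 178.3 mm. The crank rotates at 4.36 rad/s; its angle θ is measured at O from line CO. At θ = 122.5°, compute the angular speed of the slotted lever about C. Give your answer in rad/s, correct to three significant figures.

0.290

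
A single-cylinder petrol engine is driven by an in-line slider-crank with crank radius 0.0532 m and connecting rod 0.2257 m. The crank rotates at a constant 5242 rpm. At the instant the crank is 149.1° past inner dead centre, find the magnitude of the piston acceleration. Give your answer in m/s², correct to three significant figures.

ω = 2π·5242/60 = 548.9 rad/s
x(θ) = r cosθ + √(L² − r² sin²θ); with ω constant, a = ω²·d²x/dθ².
d²x/dθ² = −r cosθ − r²(cos2θ)/√u − r⁴ sin²2θ/(4u^{3/2}),  u = L² − r² sin²θ = 0.0501941 m².
Substituting r = 0.0532 m, L = 0.2257 m, θ = 149.1°: d²x/dθ² = +0.039541 m.
a = ω²·d²x/dθ² = (548.9)²·(+0.039541) = +11915 m/s²;  |a| = 11915 m/s².

11900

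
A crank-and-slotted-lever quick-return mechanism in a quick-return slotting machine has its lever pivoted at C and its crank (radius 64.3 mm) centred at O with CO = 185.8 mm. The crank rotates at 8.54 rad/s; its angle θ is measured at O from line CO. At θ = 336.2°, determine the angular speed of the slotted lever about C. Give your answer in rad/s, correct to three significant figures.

2.13

ω = 8.54 rad/s
Crank pin A relative to C: A = (d + r cosθ, r sinθ); lever angle φ = atan2(r sinθ, d + r cosθ).
Differentiating tanφ: φ̇ = rω(d cosθ + r)/(d² + r² + 2dr cosθ).
d² + r² + 2dr cosθ = |CA|² = 0.0605181 m²;  d cosθ + r = +0.2343 m.
|ω_lever| = |0.0643·8.54·+0.2343| / 0.0605181 = 2.126 rad/s.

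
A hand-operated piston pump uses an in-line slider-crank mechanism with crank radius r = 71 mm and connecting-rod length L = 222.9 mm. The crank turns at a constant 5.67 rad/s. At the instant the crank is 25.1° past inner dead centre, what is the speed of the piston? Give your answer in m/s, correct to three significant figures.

0.220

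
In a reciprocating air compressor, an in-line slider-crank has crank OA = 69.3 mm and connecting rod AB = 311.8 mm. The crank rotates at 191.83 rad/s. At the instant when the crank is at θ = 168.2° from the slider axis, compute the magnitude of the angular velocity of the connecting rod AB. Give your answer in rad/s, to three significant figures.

41.8

ω = 191.8 rad/s
The rod makes angle φ with the slider axis where L sinφ = r sinθ; differentiating, L cosφ·φ̇ = r ω cosθ.
L cosφ = √(L² − r² sin²θ) = 0.31148 m.
|ω_rod| = r ω |cosθ| / √(L² − r² sin²θ) = 0.0693·191.8·0.97887/0.31148 = 41.778 rad/s.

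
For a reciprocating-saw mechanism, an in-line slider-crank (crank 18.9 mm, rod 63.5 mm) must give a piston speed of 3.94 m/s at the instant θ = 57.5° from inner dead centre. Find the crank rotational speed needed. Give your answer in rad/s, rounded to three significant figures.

212

For an in-line slider-crank, |v_piston| = rω|sinθ|·[1 + r cosθ/√(L² − r² sin²θ)].
With r = 0.0189 m, L = 0.0635 m, θ = 57.5°: the bracketed kinematic factor |dx/dθ| = 0.018574 m.
ω = v/|dx/dθ| = 3.94/0.018574 = 212.13 rad/s.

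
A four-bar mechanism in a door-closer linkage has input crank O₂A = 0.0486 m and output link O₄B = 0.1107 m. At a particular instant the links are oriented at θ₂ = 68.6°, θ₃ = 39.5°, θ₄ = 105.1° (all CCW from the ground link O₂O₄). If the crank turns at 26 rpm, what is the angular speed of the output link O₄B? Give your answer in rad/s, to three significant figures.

0.638

ω₂ = 2.723 rad/s (from 26 rpm).
Differentiating the loop-closure r₂e^{iθ₂}+r₃e^{iθ₃}=r₁+r₄e^{iθ₄} gives r₂ω₂e^{iθ₂}+r₃ω₃e^{iθ₃}=r₄ω₄e^{iθ₄}.
Eliminating the other unknown: ω₄ = r₂ω₂ sin(θ₂−θ₃) / [r₄ sin(θ₄−θ₃)].
Numerator sine = +0.48634; denominator sine = +0.91068.
Result = 0.0486·2.723·(+0.48634) / (0.1107·(+0.91068)) = +0.63835 rad/s; magnitude 0.63835 rad/s.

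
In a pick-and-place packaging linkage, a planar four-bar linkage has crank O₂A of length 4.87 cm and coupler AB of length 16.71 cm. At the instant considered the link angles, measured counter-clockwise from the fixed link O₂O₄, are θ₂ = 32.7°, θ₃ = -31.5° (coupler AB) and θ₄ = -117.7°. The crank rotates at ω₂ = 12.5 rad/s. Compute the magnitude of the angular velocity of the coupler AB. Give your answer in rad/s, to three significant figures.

1.80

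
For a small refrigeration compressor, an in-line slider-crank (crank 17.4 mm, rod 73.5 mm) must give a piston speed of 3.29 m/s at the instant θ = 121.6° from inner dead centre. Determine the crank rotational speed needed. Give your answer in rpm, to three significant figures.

2430

For an in-line slider-crank, |v_piston| = rω|sinθ|·[1 + r cosθ/√(L² − r² sin²θ)].
With r = 0.0174 m, L = 0.0735 m, θ = 121.6°: the bracketed kinematic factor |dx/dθ| = 0.012943 m.
ω = v/|dx/dθ| = 3.29/0.012943 = 254.19 rad/s.
N = 60ω/(2π) = 2427.3 rpm.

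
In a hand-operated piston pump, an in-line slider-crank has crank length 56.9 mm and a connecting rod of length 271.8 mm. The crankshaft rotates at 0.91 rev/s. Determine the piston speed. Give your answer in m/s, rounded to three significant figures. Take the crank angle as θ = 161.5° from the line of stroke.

ω = 2π·0.91 = 5.718 rad/s
For an in-line slider-crank, x = r cosθ + √(L² − r² sin²θ), so v = −rω sinθ·[1 + r cosθ/√(L² − r² sin²θ)].
With r = 0.0569 m, L = 0.2718 m, θ = 161.5°: √(L² − r² sin²θ) = 0.2712 m.
v = −0.0569·5.718·0.31730·[1 + 0.0569·-0.94832/0.2712] = -0.082691 m/s.
|v| = 0.082691 m/s.

0.0827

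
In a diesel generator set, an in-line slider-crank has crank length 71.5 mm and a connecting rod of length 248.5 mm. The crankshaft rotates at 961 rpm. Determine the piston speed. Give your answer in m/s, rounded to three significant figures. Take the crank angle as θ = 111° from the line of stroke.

6.00

ω = 2π·961/60 = 100.6 rad/s
For an in-line slider-crank, x = r cosθ + √(L² − r² sin²θ), so v = −rω sinθ·[1 + r cosθ/√(L² − r² sin²θ)].
With r = 0.0715 m, L = 0.2485 m, θ = 111°: √(L² − r² sin²θ) = 0.23937 m.
v = −0.0715·100.6·0.93358·[1 + 0.0715·-0.35837/0.23937] = -5.9984 m/s.
|v| = 5.9984 m/s.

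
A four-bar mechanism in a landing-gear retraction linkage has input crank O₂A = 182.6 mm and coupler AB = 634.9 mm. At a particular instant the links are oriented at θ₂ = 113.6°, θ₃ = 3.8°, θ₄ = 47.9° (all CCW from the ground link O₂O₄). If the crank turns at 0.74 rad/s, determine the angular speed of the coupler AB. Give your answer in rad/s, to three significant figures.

0.279

ω₂ = 0.74 rad/s
Differentiating the loop-closure r₂e^{iθ₂}+r₃e^{iθ₃}=r₁+r₄e^{iθ₄} gives r₂ω₂e^{iθ₂}+r₃ω₃e^{iθ₃}=r₄ω₄e^{iθ₄}.
Eliminating the other unknown: ω₃ = r₂ω₂ sin(θ₄−θ₂) / [r₃ sin(θ₃−θ₄)].
Numerator sine = -0.91140; denominator sine = -0.69591.
Result = 0.1826·0.74·(-0.91140) / (0.6349·(-0.69591)) = +0.27873 rad/s; magnitude 0.27873 rad/s.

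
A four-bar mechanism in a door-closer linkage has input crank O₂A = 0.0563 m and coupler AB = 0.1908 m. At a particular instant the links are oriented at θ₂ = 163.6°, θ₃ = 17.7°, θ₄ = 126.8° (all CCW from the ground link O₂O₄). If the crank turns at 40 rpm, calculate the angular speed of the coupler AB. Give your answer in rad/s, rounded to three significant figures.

0.784

ω₂ = 4.189 rad/s (from 40 rpm).
Differentiating the loop-closure r₂e^{iθ₂}+r₃e^{iθ₃}=r₁+r₄e^{iθ₄} gives r₂ω₂e^{iθ₂}+r₃ω₃e^{iθ₃}=r₄ω₄e^{iθ₄}.
Eliminating the other unknown: ω₃ = r₂ω₂ sin(θ₄−θ₂) / [r₃ sin(θ₃−θ₄)].
Numerator sine = -0.59902; denominator sine = -0.94495.
Result = 0.0563·4.189·(-0.59902) / (0.1908·(-0.94495)) = +0.78353 rad/s; magnitude 0.78353 rad/s.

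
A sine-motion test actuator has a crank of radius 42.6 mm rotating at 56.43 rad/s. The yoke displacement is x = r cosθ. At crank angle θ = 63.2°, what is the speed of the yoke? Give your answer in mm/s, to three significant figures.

ω = 56.43 rad/s
x = r cosθ ⇒ ẋ = −rω sinθ.
|v| = rω|sinθ| = 0.0426·56.43·|sin 63.2°| = 2.1457 m/s = 2145.7 mm/s.

2150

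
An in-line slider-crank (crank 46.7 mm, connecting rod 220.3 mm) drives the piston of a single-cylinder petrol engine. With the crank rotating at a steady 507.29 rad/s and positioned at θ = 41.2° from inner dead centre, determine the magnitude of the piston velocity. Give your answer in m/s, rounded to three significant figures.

ω = 507.3 rad/s
For an in-line slider-crank, x = r cosθ + √(L² − r² sin²θ), so v = −rω sinθ·[1 + r cosθ/√(L² − r² sin²θ)].
With r = 0.0467 m, L = 0.2203 m, θ = 41.2°: √(L² − r² sin²θ) = 0.21814 m.
v = −0.0467·507.3·0.65869·[1 + 0.0467·0.75241/0.21814] = -18.118 m/s.
|v| = 18.118 m/s.

18.1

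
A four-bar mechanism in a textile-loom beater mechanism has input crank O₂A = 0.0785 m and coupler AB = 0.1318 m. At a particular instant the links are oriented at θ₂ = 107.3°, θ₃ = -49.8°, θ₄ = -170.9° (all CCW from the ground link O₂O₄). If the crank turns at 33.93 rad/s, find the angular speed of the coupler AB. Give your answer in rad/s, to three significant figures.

23.4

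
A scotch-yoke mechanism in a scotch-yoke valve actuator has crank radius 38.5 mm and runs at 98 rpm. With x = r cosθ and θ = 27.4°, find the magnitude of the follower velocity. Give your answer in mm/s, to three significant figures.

182

ω = 10.26 rad/s (from 98 rpm).
x = r cosθ ⇒ ẋ = −rω sinθ.
|v| = rω|sinθ| = 0.0385·10.26·|sin 27.4°| = 0.18183 m/s = 181.83 mm/s.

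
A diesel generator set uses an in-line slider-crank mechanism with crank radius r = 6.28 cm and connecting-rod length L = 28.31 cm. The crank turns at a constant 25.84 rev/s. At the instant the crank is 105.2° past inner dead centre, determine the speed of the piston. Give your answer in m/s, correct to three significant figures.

ω = 2π·25.8 = 162.4 rad/s
For an in-line slider-crank, x = r cosθ + √(L² − r² sin²θ), so v = −rω sinθ·[1 + r cosθ/√(L² − r² sin²θ)].
With r = 0.0628 m, L = 0.2831 m, θ = 105.2°: √(L² − r² sin²θ) = 0.27654 m.
v = −0.0628·162.4·0.96502·[1 + 0.0628·-0.26219/0.27654] = -9.2535 m/s.
|v| = 9.2535 m/s.

9.25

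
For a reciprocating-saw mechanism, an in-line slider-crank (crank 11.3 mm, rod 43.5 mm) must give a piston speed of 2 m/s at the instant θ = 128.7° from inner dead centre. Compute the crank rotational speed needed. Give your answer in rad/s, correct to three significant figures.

272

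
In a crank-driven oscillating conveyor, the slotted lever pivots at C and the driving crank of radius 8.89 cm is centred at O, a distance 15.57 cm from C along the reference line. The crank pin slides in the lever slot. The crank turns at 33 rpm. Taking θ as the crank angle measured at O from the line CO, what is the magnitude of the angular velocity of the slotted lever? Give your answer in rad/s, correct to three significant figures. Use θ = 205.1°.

2.26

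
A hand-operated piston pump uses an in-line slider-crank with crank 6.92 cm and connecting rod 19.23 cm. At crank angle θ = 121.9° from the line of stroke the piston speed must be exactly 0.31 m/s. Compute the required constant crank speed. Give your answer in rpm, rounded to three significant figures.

For an in-line slider-crank, |v_piston| = rω|sinθ|·[1 + r cosθ/√(L² − r² sin²θ)].
With r = 0.0692 m, L = 0.1923 m, θ = 121.9°: the bracketed kinematic factor |dx/dθ| = 0.047016 m.
ω = v/|dx/dθ| = 0.31/0.047016 = 6.5935 rad/s.
N = 60ω/(2π) = 62.963 rpm.

63.0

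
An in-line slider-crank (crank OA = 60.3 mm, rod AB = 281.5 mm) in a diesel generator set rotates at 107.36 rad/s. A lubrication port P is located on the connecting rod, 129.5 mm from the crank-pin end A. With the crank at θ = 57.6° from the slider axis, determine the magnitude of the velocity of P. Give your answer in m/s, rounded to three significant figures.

6.06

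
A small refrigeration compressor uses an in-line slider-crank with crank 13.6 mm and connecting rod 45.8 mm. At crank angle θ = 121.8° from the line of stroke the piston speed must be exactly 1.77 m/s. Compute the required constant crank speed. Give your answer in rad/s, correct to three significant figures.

183

For an in-line slider-crank, |v_piston| = rω|sinθ|·[1 + r cosθ/√(L² − r² sin²θ)].
With r = 0.0136 m, L = 0.0458 m, θ = 121.8°: the bracketed kinematic factor |dx/dθ| = 0.0096894 m.
ω = v/|dx/dθ| = 1.77/0.0096894 = 182.67 rad/s.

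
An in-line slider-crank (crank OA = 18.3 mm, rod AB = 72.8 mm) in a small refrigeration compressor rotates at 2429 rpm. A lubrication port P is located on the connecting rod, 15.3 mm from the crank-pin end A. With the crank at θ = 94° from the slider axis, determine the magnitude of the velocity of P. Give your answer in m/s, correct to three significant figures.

4.63

ω = 254.4 rad/s.  Crank-pin speed |V_A| = rω = 4.6549 m/s, perpendicular to OA.
Rod angle: sinφ = −(r/L) sinθ ⇒ φ = -14.523°; ω_rod = −rω cosθ/√(L²−r²sin²θ) = +4.6075 rad/s.
V_P = V_A + ω_rod × AP, with AP = 0.0153 m along the rod.
Components: V_Px = −rω sinθ − a·ω_rod·sinφ = -4.6259 m/s;  V_Py = rω cosθ + a·ω_rod·cosφ = -0.25647 m/s.
|V_P| = √(V_Px² + V_Py²) = 4.633 m/s.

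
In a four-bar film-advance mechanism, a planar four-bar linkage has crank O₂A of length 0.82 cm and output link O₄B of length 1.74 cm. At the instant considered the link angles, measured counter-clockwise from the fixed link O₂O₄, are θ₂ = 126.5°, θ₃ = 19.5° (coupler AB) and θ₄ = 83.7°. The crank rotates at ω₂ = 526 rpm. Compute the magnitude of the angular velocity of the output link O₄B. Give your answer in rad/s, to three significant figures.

ω₂ = 55.08 rad/s (from 526 rpm).
Differentiating the loop-closure r₂e^{iθ₂}+r₃e^{iθ₃}=r₁+r₄e^{iθ₄} gives r₂ω₂e^{iθ₂}+r₃ω₃e^{iθ₃}=r₄ω₄e^{iθ₄}.
Eliminating the other unknown: ω₄ = r₂ω₂ sin(θ₂−θ₃) / [r₄ sin(θ₄−θ₃)].
Numerator sine = +0.95630; denominator sine = +0.90032.
Result = 0.0082·55.08·(+0.95630) / (0.0174·(+0.90032)) = +27.573 rad/s; magnitude 27.573 rad/s.

27.6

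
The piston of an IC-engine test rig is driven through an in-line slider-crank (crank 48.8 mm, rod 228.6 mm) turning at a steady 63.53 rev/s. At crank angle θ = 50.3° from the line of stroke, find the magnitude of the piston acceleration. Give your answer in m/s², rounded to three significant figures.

ω = 2π·63.5 = 399.2 rad/s
x(θ) = r cosθ + √(L² − r² sin²θ); with ω constant, a = ω²·d²x/dθ².
d²x/dθ² = −r cosθ − r²(cos2θ)/√u − r⁴ sin²2θ/(4u^{3/2}),  u = L² − r² sin²θ = 0.0508482 m².
Substituting r = 0.0488 m, L = 0.2286 m, θ = 50.3°: d²x/dθ² = -0.029349 m.
a = ω²·d²x/dθ² = (399.2)²·(-0.029349) = -4676.3 m/s²;  |a| = 4676.3 m/s².

4680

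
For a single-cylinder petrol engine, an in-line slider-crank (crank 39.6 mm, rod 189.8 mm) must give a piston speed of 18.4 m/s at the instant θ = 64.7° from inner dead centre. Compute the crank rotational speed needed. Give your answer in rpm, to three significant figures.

4500

For an in-line slider-crank, |v_piston| = rω|sinθ|·[1 + r cosθ/√(L² − r² sin²θ)].
With r = 0.0396 m, L = 0.1898 m, θ = 64.7°: the bracketed kinematic factor |dx/dθ| = 0.039052 m.
ω = v/|dx/dθ| = 18.4/0.039052 = 471.16 rad/s.
N = 60ω/(2π) = 4499.3 rpm.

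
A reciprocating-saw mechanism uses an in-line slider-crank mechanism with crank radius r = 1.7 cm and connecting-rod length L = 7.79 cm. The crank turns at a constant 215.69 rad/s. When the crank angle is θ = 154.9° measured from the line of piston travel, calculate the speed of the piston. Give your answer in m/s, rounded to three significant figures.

ω = 215.7 rad/s
For an in-line slider-crank, x = r cosθ + √(L² − r² sin²θ), so v = −rω sinθ·[1 + r cosθ/√(L² − r² sin²θ)].
With r = 0.017 m, L = 0.0779 m, θ = 154.9°: √(L² − r² sin²θ) = 0.077565 m.
v = −0.017·215.7·0.42420·[1 + 0.017·-0.90557/0.077565] = -1.2467 m/s.
|v| = 1.2467 m/s.

1.25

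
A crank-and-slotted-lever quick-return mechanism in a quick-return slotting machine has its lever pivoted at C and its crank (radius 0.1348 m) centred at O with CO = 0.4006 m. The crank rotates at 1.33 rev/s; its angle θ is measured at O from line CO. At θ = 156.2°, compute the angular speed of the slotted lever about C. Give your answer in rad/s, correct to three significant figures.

ω = 8.357 rad/s (from 1.33 rev/s).
Crank pin A relative to C: A = (d + r cosθ, r sinθ); lever angle φ = atan2(r sinθ, d + r cosθ).
Differentiating tanφ: φ̇ = rω(d cosθ + r)/(d² + r² + 2dr cosθ).
d² + r² + 2dr cosθ = |CA|² = 0.0798341 m²;  d cosθ + r = -0.23173 m.
|ω_lever| = |0.1348·8.357·-0.23173| / 0.0798341 = 3.2698 rad/s.

3.27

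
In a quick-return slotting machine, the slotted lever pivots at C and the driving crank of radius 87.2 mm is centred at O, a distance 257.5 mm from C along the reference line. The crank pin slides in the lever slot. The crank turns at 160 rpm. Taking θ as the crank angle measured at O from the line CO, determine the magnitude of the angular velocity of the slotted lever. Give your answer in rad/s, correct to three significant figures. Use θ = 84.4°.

ω = 16.76 rad/s (from 160 rpm).
Crank pin A relative to C: A = (d + r cosθ, r sinθ); lever angle φ = atan2(r sinθ, d + r cosθ).
Differentiating tanφ: φ̇ = rω(d cosθ + r)/(d² + r² + 2dr cosθ).
d² + r² + 2dr cosθ = |CA|² = 0.0782923 m²;  d cosθ + r = +0.11233 m.
|ω_lever| = |0.0872·16.76·+0.11233| / 0.0782923 = 2.0962 rad/s.

2.10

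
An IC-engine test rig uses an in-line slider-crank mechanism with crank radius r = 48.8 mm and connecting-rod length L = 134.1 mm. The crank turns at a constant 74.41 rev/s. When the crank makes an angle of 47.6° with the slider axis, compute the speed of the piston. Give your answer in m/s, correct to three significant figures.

21.1

ω = 2π·74.4 = 467.5 rad/s
For an in-line slider-crank, x = r cosθ + √(L² − r² sin²θ), so v = −rω sinθ·[1 + r cosθ/√(L² − r² sin²θ)].
With r = 0.0488 m, L = 0.1341 m, θ = 47.6°: √(L² − r² sin²θ) = 0.12917 m.
v = −0.0488·467.5·0.73846·[1 + 0.0488·0.67430/0.12917] = -21.14 m/s.
|v| = 21.14 m/s.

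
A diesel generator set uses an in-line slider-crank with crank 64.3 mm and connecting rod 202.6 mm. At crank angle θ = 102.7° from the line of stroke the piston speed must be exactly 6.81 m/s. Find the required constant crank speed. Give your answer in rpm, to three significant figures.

For an in-line slider-crank, |v_piston| = rω|sinθ|·[1 + r cosθ/√(L² − r² sin²θ)].
With r = 0.0643 m, L = 0.2026 m, θ = 102.7°: the bracketed kinematic factor |dx/dθ| = 0.058124 m.
ω = v/|dx/dθ| = 6.81/0.058124 = 117.16 rad/s.
N = 60ω/(2π) = 1118.8 rpm.

1120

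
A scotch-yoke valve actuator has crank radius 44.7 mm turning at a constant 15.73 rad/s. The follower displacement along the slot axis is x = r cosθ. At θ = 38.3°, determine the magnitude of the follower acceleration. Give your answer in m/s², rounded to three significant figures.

8.68

ω = 15.73 rad/s
x = r cosθ ⇒ ẍ = −rω² cosθ (ω constant).
|a| = rω²|cosθ| = 0.0447·(15.73)²·|cos 38.3°| = 8.6798 m/s².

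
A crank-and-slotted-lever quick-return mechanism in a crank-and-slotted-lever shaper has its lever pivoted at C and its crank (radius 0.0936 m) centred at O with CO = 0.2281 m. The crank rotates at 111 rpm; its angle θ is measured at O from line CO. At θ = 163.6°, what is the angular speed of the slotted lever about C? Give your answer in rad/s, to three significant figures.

6.87

ω = 11.62 rad/s (from 111 rpm).
Crank pin A relative to C: A = (d + r cosθ, r sinθ); lever angle φ = atan2(r sinθ, d + r cosθ).
Differentiating tanφ: φ̇ = rω(d cosθ + r)/(d² + r² + 2dr cosθ).
d² + r² + 2dr cosθ = |CA|² = 0.0198276 m²;  d cosθ + r = -0.12522 m.
|ω_lever| = |0.0936·11.62·-0.12522| / 0.0198276 = 6.8712 rad/s.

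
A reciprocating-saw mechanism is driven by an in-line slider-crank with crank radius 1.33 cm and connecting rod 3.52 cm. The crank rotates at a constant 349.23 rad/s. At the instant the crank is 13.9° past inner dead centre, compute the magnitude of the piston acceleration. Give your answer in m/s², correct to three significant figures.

2120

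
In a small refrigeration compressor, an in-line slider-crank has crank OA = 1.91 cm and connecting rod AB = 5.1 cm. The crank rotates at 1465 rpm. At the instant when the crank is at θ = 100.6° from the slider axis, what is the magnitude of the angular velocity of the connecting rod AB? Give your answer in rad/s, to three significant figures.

ω = 153.4 rad/s (converted from 1465 rpm).
The rod makes angle φ with the slider axis where L sinφ = r sinθ; differentiating, L cosφ·φ̇ = r ω cosθ.
L cosφ = √(L² − r² sin²θ) = 0.047419 m.
|ω_rod| = r ω |cosθ| / √(L² − r² sin²θ) = 0.0191·153.4·0.18395/0.047419 = 11.367 rad/s.

11.4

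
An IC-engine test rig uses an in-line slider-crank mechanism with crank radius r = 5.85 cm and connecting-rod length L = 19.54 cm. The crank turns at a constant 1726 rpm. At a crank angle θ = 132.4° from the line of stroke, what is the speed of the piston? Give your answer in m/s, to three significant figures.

6.19

ω = 2π·1726/60 = 180.7 rad/s
For an in-line slider-crank, x = r cosθ + √(L² − r² sin²θ), so v = −rω sinθ·[1 + r cosθ/√(L² − r² sin²θ)].
With r = 0.0585 m, L = 0.1954 m, θ = 132.4°: √(L² − r² sin²θ) = 0.19056 m.
v = −0.0585·180.7·0.73846·[1 + 0.0585·-0.67430/0.19056] = -6.1919 m/s.
|v| = 6.1919 m/s.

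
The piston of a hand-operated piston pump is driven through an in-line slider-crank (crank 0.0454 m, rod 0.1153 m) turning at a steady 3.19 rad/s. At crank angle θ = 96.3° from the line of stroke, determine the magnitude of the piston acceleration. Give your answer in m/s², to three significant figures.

0.243

ω = 3.19 rad/s
x(θ) = r cosθ + √(L² − r² sin²θ); with ω constant, a = ω²·d²x/dθ².
d²x/dθ² = −r cosθ − r²(cos2θ)/√u − r⁴ sin²2θ/(4u^{3/2}),  u = L² − r² sin²θ = 0.0112577 m².
Substituting r = 0.0454 m, L = 0.1153 m, θ = 96.3°: d²x/dθ² = +0.023898 m.
a = ω²·d²x/dθ² = (3.19)²·(+0.023898) = +0.24319 m/s²;  |a| = 0.24319 m/s².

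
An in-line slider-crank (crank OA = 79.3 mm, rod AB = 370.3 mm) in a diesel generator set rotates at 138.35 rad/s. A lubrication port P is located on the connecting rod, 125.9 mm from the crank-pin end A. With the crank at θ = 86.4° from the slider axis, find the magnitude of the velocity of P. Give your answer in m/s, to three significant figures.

11.0

ω = 138.3 rad/s.  Crank-pin speed |V_A| = rω = 10.971 m/s, perpendicular to OA.
Rod angle: sinφ = −(r/L) sinθ ⇒ φ = -12.341°; ω_rod = −rω cosθ/√(L²−r²sin²θ) = -1.9043 rad/s.
V_P = V_A + ω_rod × AP, with AP = 0.1259 m along the rod.
Components: V_Px = −rω sinθ − a·ω_rod·sinφ = -11.001 m/s;  V_Py = rω cosθ + a·ω_rod·cosφ = +0.45467 m/s.
|V_P| = √(V_Px² + V_Py²) = 11.01 m/s.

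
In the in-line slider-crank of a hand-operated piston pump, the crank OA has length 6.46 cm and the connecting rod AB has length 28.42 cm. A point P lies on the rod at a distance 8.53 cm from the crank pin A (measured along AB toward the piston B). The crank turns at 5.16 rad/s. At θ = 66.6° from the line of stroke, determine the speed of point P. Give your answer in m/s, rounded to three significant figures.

ω = 5.16 rad/s.  Crank-pin speed |V_A| = rω = 0.33334 m/s, perpendicular to OA.
Rod angle: sinφ = −(r/L) sinθ ⇒ φ = -12.041°; ω_rod = −rω cosθ/√(L²−r²sin²θ) = -0.47629 rad/s.
V_P = V_A + ω_rod × AP, with AP = 0.0853 m along the rod.
Components: V_Px = −rω sinθ − a·ω_rod·sinφ = -0.3144 m/s;  V_Py = rω cosθ + a·ω_rod·cosφ = +0.09265 m/s.
|V_P| = √(V_Px² + V_Py²) = 0.32776 m/s.

0.328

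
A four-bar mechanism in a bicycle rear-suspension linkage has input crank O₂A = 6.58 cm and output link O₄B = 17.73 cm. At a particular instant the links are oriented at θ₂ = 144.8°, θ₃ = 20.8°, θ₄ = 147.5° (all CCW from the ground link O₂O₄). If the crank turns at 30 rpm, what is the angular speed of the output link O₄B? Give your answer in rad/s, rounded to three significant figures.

1.21

ω₂ = 3.142 rad/s (from 30 rpm).
Differentiating the loop-closure r₂e^{iθ₂}+r₃e^{iθ₃}=r₁+r₄e^{iθ₄} gives r₂ω₂e^{iθ₂}+r₃ω₃e^{iθ₃}=r₄ω₄e^{iθ₄}.
Eliminating the other unknown: ω₄ = r₂ω₂ sin(θ₂−θ₃) / [r₄ sin(θ₄−θ₃)].
Numerator sine = +0.82904; denominator sine = +0.80178.
Result = 0.0658·3.142·(+0.82904) / (0.1773·(+0.80178)) = +1.2056 rad/s; magnitude 1.2056 rad/s.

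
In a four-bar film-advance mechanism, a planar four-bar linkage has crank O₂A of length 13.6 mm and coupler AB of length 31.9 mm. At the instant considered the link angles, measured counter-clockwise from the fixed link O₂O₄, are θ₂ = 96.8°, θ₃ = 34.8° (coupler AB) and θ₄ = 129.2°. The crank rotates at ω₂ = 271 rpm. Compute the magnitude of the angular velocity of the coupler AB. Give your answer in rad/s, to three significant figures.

6.50

ω₂ = 28.38 rad/s (from 271 rpm).
Differentiating the loop-closure r₂e^{iθ₂}+r₃e^{iθ₃}=r₁+r₄e^{iθ₄} gives r₂ω₂e^{iθ₂}+r₃ω₃e^{iθ₃}=r₄ω₄e^{iθ₄}.
Eliminating the other unknown: ω₃ = r₂ω₂ sin(θ₄−θ₂) / [r₃ sin(θ₃−θ₄)].
Numerator sine = +0.53583; denominator sine = -0.99705.
Result = 0.0136·28.38·(+0.53583) / (0.0319·(-0.99705)) = -6.5021 rad/s; magnitude 6.5021 rad/s.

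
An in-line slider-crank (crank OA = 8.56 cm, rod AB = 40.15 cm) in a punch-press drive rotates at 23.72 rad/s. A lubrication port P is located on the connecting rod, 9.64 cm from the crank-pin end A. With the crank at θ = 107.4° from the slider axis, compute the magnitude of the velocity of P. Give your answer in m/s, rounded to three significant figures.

ω = 23.72 rad/s.  Crank-pin speed |V_A| = rω = 2.0304 m/s, perpendicular to OA.
Rod angle: sinφ = −(r/L) sinθ ⇒ φ = -11.738°; ω_rod = −rω cosθ/√(L²−r²sin²θ) = +1.5446 rad/s.
V_P = V_A + ω_rod × AP, with AP = 0.0964 m along the rod.
Components: V_Px = −rω sinθ − a·ω_rod·sinφ = -1.9072 m/s;  V_Py = rω cosθ + a·ω_rod·cosφ = -0.4614 m/s.
|V_P| = √(V_Px² + V_Py²) = 1.9622 m/s.

1.96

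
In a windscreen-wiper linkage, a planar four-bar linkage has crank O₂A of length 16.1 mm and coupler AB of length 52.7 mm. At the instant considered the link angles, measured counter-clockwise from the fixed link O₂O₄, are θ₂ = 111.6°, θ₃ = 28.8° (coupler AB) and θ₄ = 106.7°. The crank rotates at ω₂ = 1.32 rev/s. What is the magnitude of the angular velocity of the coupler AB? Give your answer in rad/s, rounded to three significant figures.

0.221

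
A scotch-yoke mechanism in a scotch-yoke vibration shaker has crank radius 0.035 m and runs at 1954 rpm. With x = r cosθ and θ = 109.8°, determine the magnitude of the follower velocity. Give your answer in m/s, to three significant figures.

6.74

ω = 204.6 rad/s (from 1954 rpm).
x = r cosθ ⇒ ẋ = −rω sinθ.
|v| = rω|sinθ| = 0.035·204.6·|sin 109.8°| = 6.7384 m/s.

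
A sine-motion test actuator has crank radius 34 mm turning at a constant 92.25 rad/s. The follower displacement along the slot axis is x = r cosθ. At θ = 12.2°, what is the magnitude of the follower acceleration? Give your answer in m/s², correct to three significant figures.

283

ω = 92.25 rad/s
x = r cosθ ⇒ ẍ = −rω² cosθ (ω constant).
|a| = rω²|cosθ| = 0.034·(92.25)²·|cos 12.2°| = 282.81 m/s².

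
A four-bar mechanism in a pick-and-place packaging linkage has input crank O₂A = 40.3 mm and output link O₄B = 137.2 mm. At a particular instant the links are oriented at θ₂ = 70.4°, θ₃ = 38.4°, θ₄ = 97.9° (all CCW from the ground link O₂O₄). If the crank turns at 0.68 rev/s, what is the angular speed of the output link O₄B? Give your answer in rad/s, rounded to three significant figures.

0.772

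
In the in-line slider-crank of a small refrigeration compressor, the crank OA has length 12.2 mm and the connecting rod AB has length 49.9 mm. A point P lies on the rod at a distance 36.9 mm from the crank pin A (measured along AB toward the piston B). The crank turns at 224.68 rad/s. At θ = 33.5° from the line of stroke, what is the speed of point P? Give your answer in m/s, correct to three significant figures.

1.84

ω = 224.7 rad/s.  Crank-pin speed |V_A| = rω = 2.7411 m/s, perpendicular to OA.
Rod angle: sinφ = −(r/L) sinθ ⇒ φ = -7.755°; ω_rod = −rω cosθ/√(L²−r²sin²θ) = -46.23 rad/s.
V_P = V_A + ω_rod × AP, with AP = 0.0369 m along the rod.
Components: V_Px = −rω sinθ − a·ω_rod·sinφ = -1.7431 m/s;  V_Py = rω cosθ + a·ω_rod·cosφ = +0.59549 m/s.
|V_P| = √(V_Px² + V_Py²) = 1.842 m/s.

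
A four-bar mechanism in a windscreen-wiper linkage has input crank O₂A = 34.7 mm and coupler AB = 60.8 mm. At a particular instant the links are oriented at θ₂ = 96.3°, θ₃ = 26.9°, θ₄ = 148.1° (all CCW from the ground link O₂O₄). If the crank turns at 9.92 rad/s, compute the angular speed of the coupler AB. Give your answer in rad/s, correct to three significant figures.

5.20

ω₂ = 9.92 rad/s
Differentiating the loop-closure r₂e^{iθ₂}+r₃e^{iθ₃}=r₁+r₄e^{iθ₄} gives r₂ω₂e^{iθ₂}+r₃ω₃e^{iθ₃}=r₄ω₄e^{iθ₄}.
Eliminating the other unknown: ω₃ = r₂ω₂ sin(θ₄−θ₂) / [r₃ sin(θ₃−θ₄)].
Numerator sine = +0.78586; denominator sine = -0.85536.
Result = 0.0347·9.92·(+0.78586) / (0.0608·(-0.85536)) = -5.2015 rad/s; magnitude 5.2015 rad/s.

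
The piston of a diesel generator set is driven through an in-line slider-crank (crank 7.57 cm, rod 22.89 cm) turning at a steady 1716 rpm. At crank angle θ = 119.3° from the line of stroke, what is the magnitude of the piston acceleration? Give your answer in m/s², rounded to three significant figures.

1620

ω = 2π·1716/60 = 179.7 rad/s
x(θ) = r cosθ + √(L² − r² sin²θ); with ω constant, a = ω²·d²x/dθ².
d²x/dθ² = −r cosθ − r²(cos2θ)/√u − r⁴ sin²2θ/(4u^{3/2}),  u = L² − r² sin²θ = 0.0480371 m².
Substituting r = 0.0757 m, L = 0.2289 m, θ = 119.3°: d²x/dθ² = +0.0501 m.
a = ω²·d²x/dθ² = (179.7)²·(+0.0501) = +1617.8 m/s²;  |a| = 1617.8 m/s².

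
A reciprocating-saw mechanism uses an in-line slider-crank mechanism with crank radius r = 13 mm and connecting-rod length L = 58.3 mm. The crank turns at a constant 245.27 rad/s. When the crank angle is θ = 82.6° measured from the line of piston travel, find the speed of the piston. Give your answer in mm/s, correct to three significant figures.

3260

ω = 245.3 rad/s
For an in-line slider-crank, x = r cosθ + √(L² − r² sin²θ), so v = −rω sinθ·[1 + r cosθ/√(L² − r² sin²θ)].
With r = 0.013 m, L = 0.0583 m, θ = 82.6°: √(L² − r² sin²θ) = 0.056857 m.
v = −0.013·245.3·0.99167·[1 + 0.013·0.12880/0.056857] = -3.2551 m/s.
|v| = 3.2551 m/s = 3255.1 mm/s.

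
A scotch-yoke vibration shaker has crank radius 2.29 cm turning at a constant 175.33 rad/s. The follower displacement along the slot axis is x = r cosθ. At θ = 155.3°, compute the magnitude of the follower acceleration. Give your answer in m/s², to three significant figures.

640

ω = 175.3 rad/s
x = r cosθ ⇒ ẍ = −rω² cosθ (ω constant).
|a| = rω²|cosθ| = 0.0229·(175.3)²·|cos 155.3°| = 639.55 m/s².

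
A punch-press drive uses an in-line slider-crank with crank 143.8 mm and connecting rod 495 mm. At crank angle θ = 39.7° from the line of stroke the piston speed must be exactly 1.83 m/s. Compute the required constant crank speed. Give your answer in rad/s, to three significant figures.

For an in-line slider-crank, |v_piston| = rω|sinθ|·[1 + r cosθ/√(L² − r² sin²θ)].
With r = 0.1438 m, L = 0.495 m, θ = 39.7°: the bracketed kinematic factor |dx/dθ| = 0.11275 m.
ω = v/|dx/dθ| = 1.83/0.11275 = 16.231 rad/s.

16.2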